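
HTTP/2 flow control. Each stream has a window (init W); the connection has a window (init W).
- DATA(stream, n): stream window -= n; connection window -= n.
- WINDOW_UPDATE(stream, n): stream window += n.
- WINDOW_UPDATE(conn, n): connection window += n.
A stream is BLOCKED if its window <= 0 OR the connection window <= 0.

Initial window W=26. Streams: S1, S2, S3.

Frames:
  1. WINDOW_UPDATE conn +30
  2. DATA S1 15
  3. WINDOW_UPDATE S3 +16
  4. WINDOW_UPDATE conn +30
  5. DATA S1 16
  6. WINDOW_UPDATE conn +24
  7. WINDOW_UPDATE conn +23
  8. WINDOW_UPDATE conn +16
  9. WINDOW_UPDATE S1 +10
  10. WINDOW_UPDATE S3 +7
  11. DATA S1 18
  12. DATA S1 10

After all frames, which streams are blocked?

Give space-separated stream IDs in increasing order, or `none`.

Answer: S1

Derivation:
Op 1: conn=56 S1=26 S2=26 S3=26 blocked=[]
Op 2: conn=41 S1=11 S2=26 S3=26 blocked=[]
Op 3: conn=41 S1=11 S2=26 S3=42 blocked=[]
Op 4: conn=71 S1=11 S2=26 S3=42 blocked=[]
Op 5: conn=55 S1=-5 S2=26 S3=42 blocked=[1]
Op 6: conn=79 S1=-5 S2=26 S3=42 blocked=[1]
Op 7: conn=102 S1=-5 S2=26 S3=42 blocked=[1]
Op 8: conn=118 S1=-5 S2=26 S3=42 blocked=[1]
Op 9: conn=118 S1=5 S2=26 S3=42 blocked=[]
Op 10: conn=118 S1=5 S2=26 S3=49 blocked=[]
Op 11: conn=100 S1=-13 S2=26 S3=49 blocked=[1]
Op 12: conn=90 S1=-23 S2=26 S3=49 blocked=[1]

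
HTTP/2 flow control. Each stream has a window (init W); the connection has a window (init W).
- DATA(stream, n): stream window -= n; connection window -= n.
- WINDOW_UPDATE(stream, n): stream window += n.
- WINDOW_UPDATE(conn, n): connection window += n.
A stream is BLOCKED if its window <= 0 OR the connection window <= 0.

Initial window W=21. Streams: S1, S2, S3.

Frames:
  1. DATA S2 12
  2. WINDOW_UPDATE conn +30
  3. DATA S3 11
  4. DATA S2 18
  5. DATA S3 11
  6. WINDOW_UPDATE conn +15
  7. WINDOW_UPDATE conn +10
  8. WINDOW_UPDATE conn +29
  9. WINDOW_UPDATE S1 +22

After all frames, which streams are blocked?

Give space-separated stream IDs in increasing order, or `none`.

Op 1: conn=9 S1=21 S2=9 S3=21 blocked=[]
Op 2: conn=39 S1=21 S2=9 S3=21 blocked=[]
Op 3: conn=28 S1=21 S2=9 S3=10 blocked=[]
Op 4: conn=10 S1=21 S2=-9 S3=10 blocked=[2]
Op 5: conn=-1 S1=21 S2=-9 S3=-1 blocked=[1, 2, 3]
Op 6: conn=14 S1=21 S2=-9 S3=-1 blocked=[2, 3]
Op 7: conn=24 S1=21 S2=-9 S3=-1 blocked=[2, 3]
Op 8: conn=53 S1=21 S2=-9 S3=-1 blocked=[2, 3]
Op 9: conn=53 S1=43 S2=-9 S3=-1 blocked=[2, 3]

Answer: S2 S3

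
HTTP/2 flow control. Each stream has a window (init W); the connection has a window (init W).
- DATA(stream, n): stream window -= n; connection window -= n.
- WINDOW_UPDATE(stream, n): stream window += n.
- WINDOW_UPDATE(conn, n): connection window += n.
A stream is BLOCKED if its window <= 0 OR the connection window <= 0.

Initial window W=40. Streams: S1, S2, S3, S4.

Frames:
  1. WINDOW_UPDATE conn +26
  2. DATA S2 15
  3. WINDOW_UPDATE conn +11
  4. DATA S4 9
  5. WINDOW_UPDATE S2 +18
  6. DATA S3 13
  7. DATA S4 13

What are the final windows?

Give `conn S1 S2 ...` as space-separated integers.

Op 1: conn=66 S1=40 S2=40 S3=40 S4=40 blocked=[]
Op 2: conn=51 S1=40 S2=25 S3=40 S4=40 blocked=[]
Op 3: conn=62 S1=40 S2=25 S3=40 S4=40 blocked=[]
Op 4: conn=53 S1=40 S2=25 S3=40 S4=31 blocked=[]
Op 5: conn=53 S1=40 S2=43 S3=40 S4=31 blocked=[]
Op 6: conn=40 S1=40 S2=43 S3=27 S4=31 blocked=[]
Op 7: conn=27 S1=40 S2=43 S3=27 S4=18 blocked=[]

Answer: 27 40 43 27 18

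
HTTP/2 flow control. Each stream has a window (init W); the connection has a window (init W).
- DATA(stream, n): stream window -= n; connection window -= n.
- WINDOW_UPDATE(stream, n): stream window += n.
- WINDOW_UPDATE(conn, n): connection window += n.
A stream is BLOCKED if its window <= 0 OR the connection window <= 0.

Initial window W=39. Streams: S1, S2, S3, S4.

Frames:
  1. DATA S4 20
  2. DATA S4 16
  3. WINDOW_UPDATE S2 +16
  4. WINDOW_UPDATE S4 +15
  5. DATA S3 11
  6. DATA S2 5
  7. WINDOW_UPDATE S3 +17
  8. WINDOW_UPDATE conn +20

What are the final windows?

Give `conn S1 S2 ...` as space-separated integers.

Answer: 7 39 50 45 18

Derivation:
Op 1: conn=19 S1=39 S2=39 S3=39 S4=19 blocked=[]
Op 2: conn=3 S1=39 S2=39 S3=39 S4=3 blocked=[]
Op 3: conn=3 S1=39 S2=55 S3=39 S4=3 blocked=[]
Op 4: conn=3 S1=39 S2=55 S3=39 S4=18 blocked=[]
Op 5: conn=-8 S1=39 S2=55 S3=28 S4=18 blocked=[1, 2, 3, 4]
Op 6: conn=-13 S1=39 S2=50 S3=28 S4=18 blocked=[1, 2, 3, 4]
Op 7: conn=-13 S1=39 S2=50 S3=45 S4=18 blocked=[1, 2, 3, 4]
Op 8: conn=7 S1=39 S2=50 S3=45 S4=18 blocked=[]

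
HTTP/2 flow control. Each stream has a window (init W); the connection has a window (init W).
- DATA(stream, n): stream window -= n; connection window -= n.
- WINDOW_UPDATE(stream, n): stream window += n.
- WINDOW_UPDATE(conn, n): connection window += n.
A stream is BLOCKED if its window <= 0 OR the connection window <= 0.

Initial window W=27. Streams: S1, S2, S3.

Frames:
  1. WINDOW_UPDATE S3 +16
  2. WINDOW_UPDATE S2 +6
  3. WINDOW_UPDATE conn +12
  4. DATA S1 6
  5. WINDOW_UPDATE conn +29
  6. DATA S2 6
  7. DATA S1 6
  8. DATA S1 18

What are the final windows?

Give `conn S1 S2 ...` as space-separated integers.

Op 1: conn=27 S1=27 S2=27 S3=43 blocked=[]
Op 2: conn=27 S1=27 S2=33 S3=43 blocked=[]
Op 3: conn=39 S1=27 S2=33 S3=43 blocked=[]
Op 4: conn=33 S1=21 S2=33 S3=43 blocked=[]
Op 5: conn=62 S1=21 S2=33 S3=43 blocked=[]
Op 6: conn=56 S1=21 S2=27 S3=43 blocked=[]
Op 7: conn=50 S1=15 S2=27 S3=43 blocked=[]
Op 8: conn=32 S1=-3 S2=27 S3=43 blocked=[1]

Answer: 32 -3 27 43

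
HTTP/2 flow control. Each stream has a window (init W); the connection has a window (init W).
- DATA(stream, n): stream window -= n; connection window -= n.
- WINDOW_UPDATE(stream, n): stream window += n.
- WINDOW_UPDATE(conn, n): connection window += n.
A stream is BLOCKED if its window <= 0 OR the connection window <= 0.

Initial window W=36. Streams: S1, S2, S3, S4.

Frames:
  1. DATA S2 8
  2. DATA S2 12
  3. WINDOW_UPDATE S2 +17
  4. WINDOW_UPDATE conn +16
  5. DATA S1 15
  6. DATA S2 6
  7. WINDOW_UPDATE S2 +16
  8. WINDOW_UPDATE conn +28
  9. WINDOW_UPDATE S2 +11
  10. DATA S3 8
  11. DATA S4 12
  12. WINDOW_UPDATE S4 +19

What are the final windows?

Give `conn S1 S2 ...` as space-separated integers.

Answer: 19 21 54 28 43

Derivation:
Op 1: conn=28 S1=36 S2=28 S3=36 S4=36 blocked=[]
Op 2: conn=16 S1=36 S2=16 S3=36 S4=36 blocked=[]
Op 3: conn=16 S1=36 S2=33 S3=36 S4=36 blocked=[]
Op 4: conn=32 S1=36 S2=33 S3=36 S4=36 blocked=[]
Op 5: conn=17 S1=21 S2=33 S3=36 S4=36 blocked=[]
Op 6: conn=11 S1=21 S2=27 S3=36 S4=36 blocked=[]
Op 7: conn=11 S1=21 S2=43 S3=36 S4=36 blocked=[]
Op 8: conn=39 S1=21 S2=43 S3=36 S4=36 blocked=[]
Op 9: conn=39 S1=21 S2=54 S3=36 S4=36 blocked=[]
Op 10: conn=31 S1=21 S2=54 S3=28 S4=36 blocked=[]
Op 11: conn=19 S1=21 S2=54 S3=28 S4=24 blocked=[]
Op 12: conn=19 S1=21 S2=54 S3=28 S4=43 blocked=[]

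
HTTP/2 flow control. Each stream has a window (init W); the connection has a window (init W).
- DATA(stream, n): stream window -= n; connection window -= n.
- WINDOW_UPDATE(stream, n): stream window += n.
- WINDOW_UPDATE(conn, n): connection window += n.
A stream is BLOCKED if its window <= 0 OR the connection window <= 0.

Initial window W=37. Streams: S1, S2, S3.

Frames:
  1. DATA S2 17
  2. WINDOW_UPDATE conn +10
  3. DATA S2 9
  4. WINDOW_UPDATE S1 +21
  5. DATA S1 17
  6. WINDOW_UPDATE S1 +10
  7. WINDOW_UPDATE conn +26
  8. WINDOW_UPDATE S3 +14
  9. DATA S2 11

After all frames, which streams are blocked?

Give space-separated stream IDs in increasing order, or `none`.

Op 1: conn=20 S1=37 S2=20 S3=37 blocked=[]
Op 2: conn=30 S1=37 S2=20 S3=37 blocked=[]
Op 3: conn=21 S1=37 S2=11 S3=37 blocked=[]
Op 4: conn=21 S1=58 S2=11 S3=37 blocked=[]
Op 5: conn=4 S1=41 S2=11 S3=37 blocked=[]
Op 6: conn=4 S1=51 S2=11 S3=37 blocked=[]
Op 7: conn=30 S1=51 S2=11 S3=37 blocked=[]
Op 8: conn=30 S1=51 S2=11 S3=51 blocked=[]
Op 9: conn=19 S1=51 S2=0 S3=51 blocked=[2]

Answer: S2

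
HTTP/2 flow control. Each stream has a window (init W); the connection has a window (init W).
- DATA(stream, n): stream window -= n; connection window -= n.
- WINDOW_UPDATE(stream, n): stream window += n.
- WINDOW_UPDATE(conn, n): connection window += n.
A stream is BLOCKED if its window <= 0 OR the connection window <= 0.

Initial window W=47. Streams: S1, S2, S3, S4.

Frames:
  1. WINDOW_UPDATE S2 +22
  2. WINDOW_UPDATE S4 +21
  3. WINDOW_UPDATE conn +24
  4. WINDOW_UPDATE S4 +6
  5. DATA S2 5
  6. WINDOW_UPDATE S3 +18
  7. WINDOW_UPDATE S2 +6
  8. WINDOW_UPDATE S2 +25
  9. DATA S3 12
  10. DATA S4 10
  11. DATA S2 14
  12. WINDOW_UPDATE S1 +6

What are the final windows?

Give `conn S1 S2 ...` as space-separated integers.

Op 1: conn=47 S1=47 S2=69 S3=47 S4=47 blocked=[]
Op 2: conn=47 S1=47 S2=69 S3=47 S4=68 blocked=[]
Op 3: conn=71 S1=47 S2=69 S3=47 S4=68 blocked=[]
Op 4: conn=71 S1=47 S2=69 S3=47 S4=74 blocked=[]
Op 5: conn=66 S1=47 S2=64 S3=47 S4=74 blocked=[]
Op 6: conn=66 S1=47 S2=64 S3=65 S4=74 blocked=[]
Op 7: conn=66 S1=47 S2=70 S3=65 S4=74 blocked=[]
Op 8: conn=66 S1=47 S2=95 S3=65 S4=74 blocked=[]
Op 9: conn=54 S1=47 S2=95 S3=53 S4=74 blocked=[]
Op 10: conn=44 S1=47 S2=95 S3=53 S4=64 blocked=[]
Op 11: conn=30 S1=47 S2=81 S3=53 S4=64 blocked=[]
Op 12: conn=30 S1=53 S2=81 S3=53 S4=64 blocked=[]

Answer: 30 53 81 53 64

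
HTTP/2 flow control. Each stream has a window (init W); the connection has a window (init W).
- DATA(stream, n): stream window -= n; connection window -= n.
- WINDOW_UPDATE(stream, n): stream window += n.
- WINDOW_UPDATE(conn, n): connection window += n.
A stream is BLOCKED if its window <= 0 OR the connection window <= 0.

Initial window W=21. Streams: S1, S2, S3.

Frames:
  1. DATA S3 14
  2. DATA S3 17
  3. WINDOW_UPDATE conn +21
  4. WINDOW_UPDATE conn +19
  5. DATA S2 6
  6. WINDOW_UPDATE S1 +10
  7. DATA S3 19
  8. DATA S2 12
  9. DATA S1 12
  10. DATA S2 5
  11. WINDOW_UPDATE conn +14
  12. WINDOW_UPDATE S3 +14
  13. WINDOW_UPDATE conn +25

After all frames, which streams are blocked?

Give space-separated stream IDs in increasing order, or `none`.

Op 1: conn=7 S1=21 S2=21 S3=7 blocked=[]
Op 2: conn=-10 S1=21 S2=21 S3=-10 blocked=[1, 2, 3]
Op 3: conn=11 S1=21 S2=21 S3=-10 blocked=[3]
Op 4: conn=30 S1=21 S2=21 S3=-10 blocked=[3]
Op 5: conn=24 S1=21 S2=15 S3=-10 blocked=[3]
Op 6: conn=24 S1=31 S2=15 S3=-10 blocked=[3]
Op 7: conn=5 S1=31 S2=15 S3=-29 blocked=[3]
Op 8: conn=-7 S1=31 S2=3 S3=-29 blocked=[1, 2, 3]
Op 9: conn=-19 S1=19 S2=3 S3=-29 blocked=[1, 2, 3]
Op 10: conn=-24 S1=19 S2=-2 S3=-29 blocked=[1, 2, 3]
Op 11: conn=-10 S1=19 S2=-2 S3=-29 blocked=[1, 2, 3]
Op 12: conn=-10 S1=19 S2=-2 S3=-15 blocked=[1, 2, 3]
Op 13: conn=15 S1=19 S2=-2 S3=-15 blocked=[2, 3]

Answer: S2 S3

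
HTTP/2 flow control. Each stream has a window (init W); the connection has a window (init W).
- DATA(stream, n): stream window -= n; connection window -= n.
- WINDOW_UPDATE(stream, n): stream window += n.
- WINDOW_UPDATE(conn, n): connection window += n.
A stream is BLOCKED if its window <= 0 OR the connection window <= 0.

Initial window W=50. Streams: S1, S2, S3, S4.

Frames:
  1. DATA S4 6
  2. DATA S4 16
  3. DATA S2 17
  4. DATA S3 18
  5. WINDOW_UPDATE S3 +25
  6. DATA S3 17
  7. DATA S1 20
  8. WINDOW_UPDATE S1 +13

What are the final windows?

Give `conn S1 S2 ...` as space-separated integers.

Answer: -44 43 33 40 28

Derivation:
Op 1: conn=44 S1=50 S2=50 S3=50 S4=44 blocked=[]
Op 2: conn=28 S1=50 S2=50 S3=50 S4=28 blocked=[]
Op 3: conn=11 S1=50 S2=33 S3=50 S4=28 blocked=[]
Op 4: conn=-7 S1=50 S2=33 S3=32 S4=28 blocked=[1, 2, 3, 4]
Op 5: conn=-7 S1=50 S2=33 S3=57 S4=28 blocked=[1, 2, 3, 4]
Op 6: conn=-24 S1=50 S2=33 S3=40 S4=28 blocked=[1, 2, 3, 4]
Op 7: conn=-44 S1=30 S2=33 S3=40 S4=28 blocked=[1, 2, 3, 4]
Op 8: conn=-44 S1=43 S2=33 S3=40 S4=28 blocked=[1, 2, 3, 4]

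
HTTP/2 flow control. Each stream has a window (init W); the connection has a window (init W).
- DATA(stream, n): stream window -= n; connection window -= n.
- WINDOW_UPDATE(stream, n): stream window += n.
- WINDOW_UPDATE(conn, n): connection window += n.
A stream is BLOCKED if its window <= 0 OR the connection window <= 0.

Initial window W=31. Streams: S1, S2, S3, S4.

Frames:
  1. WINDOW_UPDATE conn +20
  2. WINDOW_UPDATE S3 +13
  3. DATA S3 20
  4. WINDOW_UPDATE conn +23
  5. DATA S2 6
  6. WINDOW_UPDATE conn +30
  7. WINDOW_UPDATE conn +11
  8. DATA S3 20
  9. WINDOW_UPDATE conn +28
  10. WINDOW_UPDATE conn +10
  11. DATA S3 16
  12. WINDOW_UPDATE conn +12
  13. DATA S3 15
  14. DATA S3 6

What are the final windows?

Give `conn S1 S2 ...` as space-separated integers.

Answer: 82 31 25 -33 31

Derivation:
Op 1: conn=51 S1=31 S2=31 S3=31 S4=31 blocked=[]
Op 2: conn=51 S1=31 S2=31 S3=44 S4=31 blocked=[]
Op 3: conn=31 S1=31 S2=31 S3=24 S4=31 blocked=[]
Op 4: conn=54 S1=31 S2=31 S3=24 S4=31 blocked=[]
Op 5: conn=48 S1=31 S2=25 S3=24 S4=31 blocked=[]
Op 6: conn=78 S1=31 S2=25 S3=24 S4=31 blocked=[]
Op 7: conn=89 S1=31 S2=25 S3=24 S4=31 blocked=[]
Op 8: conn=69 S1=31 S2=25 S3=4 S4=31 blocked=[]
Op 9: conn=97 S1=31 S2=25 S3=4 S4=31 blocked=[]
Op 10: conn=107 S1=31 S2=25 S3=4 S4=31 blocked=[]
Op 11: conn=91 S1=31 S2=25 S3=-12 S4=31 blocked=[3]
Op 12: conn=103 S1=31 S2=25 S3=-12 S4=31 blocked=[3]
Op 13: conn=88 S1=31 S2=25 S3=-27 S4=31 blocked=[3]
Op 14: conn=82 S1=31 S2=25 S3=-33 S4=31 blocked=[3]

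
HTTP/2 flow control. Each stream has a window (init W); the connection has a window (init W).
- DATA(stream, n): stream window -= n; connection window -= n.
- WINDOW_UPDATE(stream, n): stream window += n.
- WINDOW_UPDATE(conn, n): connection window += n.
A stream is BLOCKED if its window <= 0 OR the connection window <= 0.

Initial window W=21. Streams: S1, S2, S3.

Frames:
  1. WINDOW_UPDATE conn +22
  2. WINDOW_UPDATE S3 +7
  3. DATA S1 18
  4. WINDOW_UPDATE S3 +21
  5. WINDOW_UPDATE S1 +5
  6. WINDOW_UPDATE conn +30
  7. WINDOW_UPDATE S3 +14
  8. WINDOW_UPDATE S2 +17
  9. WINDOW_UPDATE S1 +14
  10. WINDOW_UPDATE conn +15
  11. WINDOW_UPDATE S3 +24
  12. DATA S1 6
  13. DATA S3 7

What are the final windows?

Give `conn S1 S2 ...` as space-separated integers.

Op 1: conn=43 S1=21 S2=21 S3=21 blocked=[]
Op 2: conn=43 S1=21 S2=21 S3=28 blocked=[]
Op 3: conn=25 S1=3 S2=21 S3=28 blocked=[]
Op 4: conn=25 S1=3 S2=21 S3=49 blocked=[]
Op 5: conn=25 S1=8 S2=21 S3=49 blocked=[]
Op 6: conn=55 S1=8 S2=21 S3=49 blocked=[]
Op 7: conn=55 S1=8 S2=21 S3=63 blocked=[]
Op 8: conn=55 S1=8 S2=38 S3=63 blocked=[]
Op 9: conn=55 S1=22 S2=38 S3=63 blocked=[]
Op 10: conn=70 S1=22 S2=38 S3=63 blocked=[]
Op 11: conn=70 S1=22 S2=38 S3=87 blocked=[]
Op 12: conn=64 S1=16 S2=38 S3=87 blocked=[]
Op 13: conn=57 S1=16 S2=38 S3=80 blocked=[]

Answer: 57 16 38 80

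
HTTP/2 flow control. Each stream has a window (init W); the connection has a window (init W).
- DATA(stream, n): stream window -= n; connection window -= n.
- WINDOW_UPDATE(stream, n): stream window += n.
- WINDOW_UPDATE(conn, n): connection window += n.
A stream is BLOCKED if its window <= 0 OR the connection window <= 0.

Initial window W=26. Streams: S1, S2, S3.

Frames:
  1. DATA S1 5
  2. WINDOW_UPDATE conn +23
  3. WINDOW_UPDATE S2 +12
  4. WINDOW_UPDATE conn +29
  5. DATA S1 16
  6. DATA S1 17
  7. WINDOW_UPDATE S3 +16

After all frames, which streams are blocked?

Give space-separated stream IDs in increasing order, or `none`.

Answer: S1

Derivation:
Op 1: conn=21 S1=21 S2=26 S3=26 blocked=[]
Op 2: conn=44 S1=21 S2=26 S3=26 blocked=[]
Op 3: conn=44 S1=21 S2=38 S3=26 blocked=[]
Op 4: conn=73 S1=21 S2=38 S3=26 blocked=[]
Op 5: conn=57 S1=5 S2=38 S3=26 blocked=[]
Op 6: conn=40 S1=-12 S2=38 S3=26 blocked=[1]
Op 7: conn=40 S1=-12 S2=38 S3=42 blocked=[1]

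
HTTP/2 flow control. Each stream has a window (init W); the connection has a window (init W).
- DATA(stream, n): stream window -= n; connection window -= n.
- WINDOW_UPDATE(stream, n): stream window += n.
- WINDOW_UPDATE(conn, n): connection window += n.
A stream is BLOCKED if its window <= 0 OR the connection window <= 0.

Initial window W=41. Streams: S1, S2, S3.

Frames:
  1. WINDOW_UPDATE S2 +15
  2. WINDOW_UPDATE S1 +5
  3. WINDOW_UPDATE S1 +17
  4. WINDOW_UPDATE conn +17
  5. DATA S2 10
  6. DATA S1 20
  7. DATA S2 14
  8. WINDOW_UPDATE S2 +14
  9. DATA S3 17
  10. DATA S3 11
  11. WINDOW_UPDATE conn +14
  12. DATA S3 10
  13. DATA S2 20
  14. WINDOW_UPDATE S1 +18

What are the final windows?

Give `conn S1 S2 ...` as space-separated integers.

Answer: -30 61 26 3

Derivation:
Op 1: conn=41 S1=41 S2=56 S3=41 blocked=[]
Op 2: conn=41 S1=46 S2=56 S3=41 blocked=[]
Op 3: conn=41 S1=63 S2=56 S3=41 blocked=[]
Op 4: conn=58 S1=63 S2=56 S3=41 blocked=[]
Op 5: conn=48 S1=63 S2=46 S3=41 blocked=[]
Op 6: conn=28 S1=43 S2=46 S3=41 blocked=[]
Op 7: conn=14 S1=43 S2=32 S3=41 blocked=[]
Op 8: conn=14 S1=43 S2=46 S3=41 blocked=[]
Op 9: conn=-3 S1=43 S2=46 S3=24 blocked=[1, 2, 3]
Op 10: conn=-14 S1=43 S2=46 S3=13 blocked=[1, 2, 3]
Op 11: conn=0 S1=43 S2=46 S3=13 blocked=[1, 2, 3]
Op 12: conn=-10 S1=43 S2=46 S3=3 blocked=[1, 2, 3]
Op 13: conn=-30 S1=43 S2=26 S3=3 blocked=[1, 2, 3]
Op 14: conn=-30 S1=61 S2=26 S3=3 blocked=[1, 2, 3]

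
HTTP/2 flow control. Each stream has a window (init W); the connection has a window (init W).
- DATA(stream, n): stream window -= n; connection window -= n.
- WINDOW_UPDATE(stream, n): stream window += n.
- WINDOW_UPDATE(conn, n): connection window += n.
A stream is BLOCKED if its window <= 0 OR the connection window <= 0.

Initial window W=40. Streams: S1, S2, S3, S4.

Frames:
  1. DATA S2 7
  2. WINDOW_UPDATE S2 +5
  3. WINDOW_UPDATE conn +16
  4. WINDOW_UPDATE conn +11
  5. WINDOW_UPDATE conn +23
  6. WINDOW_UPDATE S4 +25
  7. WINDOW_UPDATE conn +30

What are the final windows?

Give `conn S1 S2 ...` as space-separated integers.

Op 1: conn=33 S1=40 S2=33 S3=40 S4=40 blocked=[]
Op 2: conn=33 S1=40 S2=38 S3=40 S4=40 blocked=[]
Op 3: conn=49 S1=40 S2=38 S3=40 S4=40 blocked=[]
Op 4: conn=60 S1=40 S2=38 S3=40 S4=40 blocked=[]
Op 5: conn=83 S1=40 S2=38 S3=40 S4=40 blocked=[]
Op 6: conn=83 S1=40 S2=38 S3=40 S4=65 blocked=[]
Op 7: conn=113 S1=40 S2=38 S3=40 S4=65 blocked=[]

Answer: 113 40 38 40 65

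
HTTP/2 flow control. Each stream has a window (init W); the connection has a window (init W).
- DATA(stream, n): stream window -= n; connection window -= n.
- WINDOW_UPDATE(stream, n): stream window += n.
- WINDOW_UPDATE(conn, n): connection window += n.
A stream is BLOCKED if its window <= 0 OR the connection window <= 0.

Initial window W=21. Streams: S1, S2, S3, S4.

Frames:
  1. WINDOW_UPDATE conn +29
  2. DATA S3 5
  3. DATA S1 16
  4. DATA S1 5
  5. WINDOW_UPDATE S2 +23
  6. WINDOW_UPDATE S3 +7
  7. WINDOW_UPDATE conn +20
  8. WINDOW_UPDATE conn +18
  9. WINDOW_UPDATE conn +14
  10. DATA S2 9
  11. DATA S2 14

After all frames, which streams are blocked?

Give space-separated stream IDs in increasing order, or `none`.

Op 1: conn=50 S1=21 S2=21 S3=21 S4=21 blocked=[]
Op 2: conn=45 S1=21 S2=21 S3=16 S4=21 blocked=[]
Op 3: conn=29 S1=5 S2=21 S3=16 S4=21 blocked=[]
Op 4: conn=24 S1=0 S2=21 S3=16 S4=21 blocked=[1]
Op 5: conn=24 S1=0 S2=44 S3=16 S4=21 blocked=[1]
Op 6: conn=24 S1=0 S2=44 S3=23 S4=21 blocked=[1]
Op 7: conn=44 S1=0 S2=44 S3=23 S4=21 blocked=[1]
Op 8: conn=62 S1=0 S2=44 S3=23 S4=21 blocked=[1]
Op 9: conn=76 S1=0 S2=44 S3=23 S4=21 blocked=[1]
Op 10: conn=67 S1=0 S2=35 S3=23 S4=21 blocked=[1]
Op 11: conn=53 S1=0 S2=21 S3=23 S4=21 blocked=[1]

Answer: S1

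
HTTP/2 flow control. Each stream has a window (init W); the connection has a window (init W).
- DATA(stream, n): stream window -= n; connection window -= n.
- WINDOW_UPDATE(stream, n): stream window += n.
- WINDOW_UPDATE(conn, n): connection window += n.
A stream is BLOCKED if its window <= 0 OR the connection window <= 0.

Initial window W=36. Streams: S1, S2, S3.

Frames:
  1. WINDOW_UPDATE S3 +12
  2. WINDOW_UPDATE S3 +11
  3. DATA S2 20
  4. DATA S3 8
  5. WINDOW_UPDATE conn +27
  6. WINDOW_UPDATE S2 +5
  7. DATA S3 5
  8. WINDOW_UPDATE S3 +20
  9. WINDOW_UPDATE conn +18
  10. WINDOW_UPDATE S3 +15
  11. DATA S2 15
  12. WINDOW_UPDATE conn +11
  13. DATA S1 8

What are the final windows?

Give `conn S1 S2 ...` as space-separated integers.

Answer: 36 28 6 81

Derivation:
Op 1: conn=36 S1=36 S2=36 S3=48 blocked=[]
Op 2: conn=36 S1=36 S2=36 S3=59 blocked=[]
Op 3: conn=16 S1=36 S2=16 S3=59 blocked=[]
Op 4: conn=8 S1=36 S2=16 S3=51 blocked=[]
Op 5: conn=35 S1=36 S2=16 S3=51 blocked=[]
Op 6: conn=35 S1=36 S2=21 S3=51 blocked=[]
Op 7: conn=30 S1=36 S2=21 S3=46 blocked=[]
Op 8: conn=30 S1=36 S2=21 S3=66 blocked=[]
Op 9: conn=48 S1=36 S2=21 S3=66 blocked=[]
Op 10: conn=48 S1=36 S2=21 S3=81 blocked=[]
Op 11: conn=33 S1=36 S2=6 S3=81 blocked=[]
Op 12: conn=44 S1=36 S2=6 S3=81 blocked=[]
Op 13: conn=36 S1=28 S2=6 S3=81 blocked=[]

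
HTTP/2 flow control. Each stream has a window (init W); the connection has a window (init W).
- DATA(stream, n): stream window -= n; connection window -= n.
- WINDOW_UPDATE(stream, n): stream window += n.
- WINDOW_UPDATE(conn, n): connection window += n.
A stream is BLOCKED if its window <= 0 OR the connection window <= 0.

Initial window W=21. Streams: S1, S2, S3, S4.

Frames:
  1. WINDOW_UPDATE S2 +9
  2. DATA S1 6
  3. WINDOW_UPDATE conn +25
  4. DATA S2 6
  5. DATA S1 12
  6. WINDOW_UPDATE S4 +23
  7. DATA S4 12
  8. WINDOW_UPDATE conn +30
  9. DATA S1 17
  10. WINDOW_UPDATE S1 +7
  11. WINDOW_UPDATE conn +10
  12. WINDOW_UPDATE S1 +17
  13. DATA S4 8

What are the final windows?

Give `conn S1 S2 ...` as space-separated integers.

Answer: 25 10 24 21 24

Derivation:
Op 1: conn=21 S1=21 S2=30 S3=21 S4=21 blocked=[]
Op 2: conn=15 S1=15 S2=30 S3=21 S4=21 blocked=[]
Op 3: conn=40 S1=15 S2=30 S3=21 S4=21 blocked=[]
Op 4: conn=34 S1=15 S2=24 S3=21 S4=21 blocked=[]
Op 5: conn=22 S1=3 S2=24 S3=21 S4=21 blocked=[]
Op 6: conn=22 S1=3 S2=24 S3=21 S4=44 blocked=[]
Op 7: conn=10 S1=3 S2=24 S3=21 S4=32 blocked=[]
Op 8: conn=40 S1=3 S2=24 S3=21 S4=32 blocked=[]
Op 9: conn=23 S1=-14 S2=24 S3=21 S4=32 blocked=[1]
Op 10: conn=23 S1=-7 S2=24 S3=21 S4=32 blocked=[1]
Op 11: conn=33 S1=-7 S2=24 S3=21 S4=32 blocked=[1]
Op 12: conn=33 S1=10 S2=24 S3=21 S4=32 blocked=[]
Op 13: conn=25 S1=10 S2=24 S3=21 S4=24 blocked=[]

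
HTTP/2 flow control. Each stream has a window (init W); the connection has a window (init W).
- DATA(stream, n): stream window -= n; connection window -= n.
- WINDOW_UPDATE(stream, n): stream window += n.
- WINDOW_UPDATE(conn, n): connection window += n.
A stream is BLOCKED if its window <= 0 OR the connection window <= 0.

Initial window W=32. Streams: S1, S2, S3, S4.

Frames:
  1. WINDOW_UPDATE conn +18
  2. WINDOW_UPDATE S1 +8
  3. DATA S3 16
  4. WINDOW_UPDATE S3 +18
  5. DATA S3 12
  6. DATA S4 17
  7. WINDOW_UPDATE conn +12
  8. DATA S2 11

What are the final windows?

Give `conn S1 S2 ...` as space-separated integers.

Op 1: conn=50 S1=32 S2=32 S3=32 S4=32 blocked=[]
Op 2: conn=50 S1=40 S2=32 S3=32 S4=32 blocked=[]
Op 3: conn=34 S1=40 S2=32 S3=16 S4=32 blocked=[]
Op 4: conn=34 S1=40 S2=32 S3=34 S4=32 blocked=[]
Op 5: conn=22 S1=40 S2=32 S3=22 S4=32 blocked=[]
Op 6: conn=5 S1=40 S2=32 S3=22 S4=15 blocked=[]
Op 7: conn=17 S1=40 S2=32 S3=22 S4=15 blocked=[]
Op 8: conn=6 S1=40 S2=21 S3=22 S4=15 blocked=[]

Answer: 6 40 21 22 15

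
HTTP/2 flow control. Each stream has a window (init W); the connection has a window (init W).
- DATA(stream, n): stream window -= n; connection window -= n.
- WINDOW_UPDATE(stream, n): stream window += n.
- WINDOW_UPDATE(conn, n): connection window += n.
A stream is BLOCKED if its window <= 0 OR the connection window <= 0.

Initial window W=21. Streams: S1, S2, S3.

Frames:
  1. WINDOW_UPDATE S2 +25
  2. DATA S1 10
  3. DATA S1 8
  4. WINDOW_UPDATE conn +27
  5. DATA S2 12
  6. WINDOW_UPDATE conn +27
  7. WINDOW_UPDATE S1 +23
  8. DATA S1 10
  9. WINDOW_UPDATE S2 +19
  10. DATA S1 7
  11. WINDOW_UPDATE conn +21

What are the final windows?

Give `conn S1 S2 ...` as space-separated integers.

Answer: 49 9 53 21

Derivation:
Op 1: conn=21 S1=21 S2=46 S3=21 blocked=[]
Op 2: conn=11 S1=11 S2=46 S3=21 blocked=[]
Op 3: conn=3 S1=3 S2=46 S3=21 blocked=[]
Op 4: conn=30 S1=3 S2=46 S3=21 blocked=[]
Op 5: conn=18 S1=3 S2=34 S3=21 blocked=[]
Op 6: conn=45 S1=3 S2=34 S3=21 blocked=[]
Op 7: conn=45 S1=26 S2=34 S3=21 blocked=[]
Op 8: conn=35 S1=16 S2=34 S3=21 blocked=[]
Op 9: conn=35 S1=16 S2=53 S3=21 blocked=[]
Op 10: conn=28 S1=9 S2=53 S3=21 blocked=[]
Op 11: conn=49 S1=9 S2=53 S3=21 blocked=[]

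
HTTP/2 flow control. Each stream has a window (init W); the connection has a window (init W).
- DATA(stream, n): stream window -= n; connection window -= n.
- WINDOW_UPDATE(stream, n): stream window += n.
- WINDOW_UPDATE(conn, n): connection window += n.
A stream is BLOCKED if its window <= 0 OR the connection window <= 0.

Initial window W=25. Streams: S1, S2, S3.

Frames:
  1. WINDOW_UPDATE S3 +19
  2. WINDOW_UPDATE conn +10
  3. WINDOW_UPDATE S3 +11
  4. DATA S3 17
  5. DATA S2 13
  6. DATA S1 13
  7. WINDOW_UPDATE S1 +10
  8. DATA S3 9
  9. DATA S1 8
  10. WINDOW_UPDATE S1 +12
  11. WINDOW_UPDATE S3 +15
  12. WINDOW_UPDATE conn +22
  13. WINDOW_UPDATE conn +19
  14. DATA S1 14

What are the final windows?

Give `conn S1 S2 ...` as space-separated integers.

Answer: 2 12 12 44

Derivation:
Op 1: conn=25 S1=25 S2=25 S3=44 blocked=[]
Op 2: conn=35 S1=25 S2=25 S3=44 blocked=[]
Op 3: conn=35 S1=25 S2=25 S3=55 blocked=[]
Op 4: conn=18 S1=25 S2=25 S3=38 blocked=[]
Op 5: conn=5 S1=25 S2=12 S3=38 blocked=[]
Op 6: conn=-8 S1=12 S2=12 S3=38 blocked=[1, 2, 3]
Op 7: conn=-8 S1=22 S2=12 S3=38 blocked=[1, 2, 3]
Op 8: conn=-17 S1=22 S2=12 S3=29 blocked=[1, 2, 3]
Op 9: conn=-25 S1=14 S2=12 S3=29 blocked=[1, 2, 3]
Op 10: conn=-25 S1=26 S2=12 S3=29 blocked=[1, 2, 3]
Op 11: conn=-25 S1=26 S2=12 S3=44 blocked=[1, 2, 3]
Op 12: conn=-3 S1=26 S2=12 S3=44 blocked=[1, 2, 3]
Op 13: conn=16 S1=26 S2=12 S3=44 blocked=[]
Op 14: conn=2 S1=12 S2=12 S3=44 blocked=[]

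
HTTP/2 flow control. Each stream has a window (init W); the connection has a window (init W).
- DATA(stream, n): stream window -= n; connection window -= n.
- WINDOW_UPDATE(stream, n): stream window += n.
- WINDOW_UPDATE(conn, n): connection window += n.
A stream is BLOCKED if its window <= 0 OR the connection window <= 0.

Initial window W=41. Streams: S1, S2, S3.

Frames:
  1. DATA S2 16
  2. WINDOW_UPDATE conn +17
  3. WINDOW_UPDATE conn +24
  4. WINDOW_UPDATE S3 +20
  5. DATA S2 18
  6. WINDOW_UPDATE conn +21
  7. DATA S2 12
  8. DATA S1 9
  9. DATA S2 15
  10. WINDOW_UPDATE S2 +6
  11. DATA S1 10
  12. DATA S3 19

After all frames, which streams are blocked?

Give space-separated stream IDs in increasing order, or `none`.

Op 1: conn=25 S1=41 S2=25 S3=41 blocked=[]
Op 2: conn=42 S1=41 S2=25 S3=41 blocked=[]
Op 3: conn=66 S1=41 S2=25 S3=41 blocked=[]
Op 4: conn=66 S1=41 S2=25 S3=61 blocked=[]
Op 5: conn=48 S1=41 S2=7 S3=61 blocked=[]
Op 6: conn=69 S1=41 S2=7 S3=61 blocked=[]
Op 7: conn=57 S1=41 S2=-5 S3=61 blocked=[2]
Op 8: conn=48 S1=32 S2=-5 S3=61 blocked=[2]
Op 9: conn=33 S1=32 S2=-20 S3=61 blocked=[2]
Op 10: conn=33 S1=32 S2=-14 S3=61 blocked=[2]
Op 11: conn=23 S1=22 S2=-14 S3=61 blocked=[2]
Op 12: conn=4 S1=22 S2=-14 S3=42 blocked=[2]

Answer: S2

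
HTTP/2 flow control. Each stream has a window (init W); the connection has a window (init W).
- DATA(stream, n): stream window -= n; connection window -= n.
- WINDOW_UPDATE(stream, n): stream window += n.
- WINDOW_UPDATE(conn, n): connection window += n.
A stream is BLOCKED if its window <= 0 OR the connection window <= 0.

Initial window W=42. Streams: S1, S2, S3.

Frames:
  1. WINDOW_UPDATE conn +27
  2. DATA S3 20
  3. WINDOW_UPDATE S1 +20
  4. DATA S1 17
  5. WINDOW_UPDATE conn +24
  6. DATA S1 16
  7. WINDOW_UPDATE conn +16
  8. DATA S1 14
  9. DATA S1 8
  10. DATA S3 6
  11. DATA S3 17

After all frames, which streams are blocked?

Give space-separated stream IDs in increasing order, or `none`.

Op 1: conn=69 S1=42 S2=42 S3=42 blocked=[]
Op 2: conn=49 S1=42 S2=42 S3=22 blocked=[]
Op 3: conn=49 S1=62 S2=42 S3=22 blocked=[]
Op 4: conn=32 S1=45 S2=42 S3=22 blocked=[]
Op 5: conn=56 S1=45 S2=42 S3=22 blocked=[]
Op 6: conn=40 S1=29 S2=42 S3=22 blocked=[]
Op 7: conn=56 S1=29 S2=42 S3=22 blocked=[]
Op 8: conn=42 S1=15 S2=42 S3=22 blocked=[]
Op 9: conn=34 S1=7 S2=42 S3=22 blocked=[]
Op 10: conn=28 S1=7 S2=42 S3=16 blocked=[]
Op 11: conn=11 S1=7 S2=42 S3=-1 blocked=[3]

Answer: S3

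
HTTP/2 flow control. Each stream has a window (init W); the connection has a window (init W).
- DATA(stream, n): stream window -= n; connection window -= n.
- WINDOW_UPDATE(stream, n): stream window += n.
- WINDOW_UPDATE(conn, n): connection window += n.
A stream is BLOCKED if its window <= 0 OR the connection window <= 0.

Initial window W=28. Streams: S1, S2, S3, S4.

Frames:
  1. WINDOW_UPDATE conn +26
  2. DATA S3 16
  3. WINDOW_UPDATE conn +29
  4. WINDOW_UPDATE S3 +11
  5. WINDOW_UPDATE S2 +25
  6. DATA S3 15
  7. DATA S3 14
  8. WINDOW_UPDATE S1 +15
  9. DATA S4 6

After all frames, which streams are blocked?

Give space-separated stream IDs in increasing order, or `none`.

Answer: S3

Derivation:
Op 1: conn=54 S1=28 S2=28 S3=28 S4=28 blocked=[]
Op 2: conn=38 S1=28 S2=28 S3=12 S4=28 blocked=[]
Op 3: conn=67 S1=28 S2=28 S3=12 S4=28 blocked=[]
Op 4: conn=67 S1=28 S2=28 S3=23 S4=28 blocked=[]
Op 5: conn=67 S1=28 S2=53 S3=23 S4=28 blocked=[]
Op 6: conn=52 S1=28 S2=53 S3=8 S4=28 blocked=[]
Op 7: conn=38 S1=28 S2=53 S3=-6 S4=28 blocked=[3]
Op 8: conn=38 S1=43 S2=53 S3=-6 S4=28 blocked=[3]
Op 9: conn=32 S1=43 S2=53 S3=-6 S4=22 blocked=[3]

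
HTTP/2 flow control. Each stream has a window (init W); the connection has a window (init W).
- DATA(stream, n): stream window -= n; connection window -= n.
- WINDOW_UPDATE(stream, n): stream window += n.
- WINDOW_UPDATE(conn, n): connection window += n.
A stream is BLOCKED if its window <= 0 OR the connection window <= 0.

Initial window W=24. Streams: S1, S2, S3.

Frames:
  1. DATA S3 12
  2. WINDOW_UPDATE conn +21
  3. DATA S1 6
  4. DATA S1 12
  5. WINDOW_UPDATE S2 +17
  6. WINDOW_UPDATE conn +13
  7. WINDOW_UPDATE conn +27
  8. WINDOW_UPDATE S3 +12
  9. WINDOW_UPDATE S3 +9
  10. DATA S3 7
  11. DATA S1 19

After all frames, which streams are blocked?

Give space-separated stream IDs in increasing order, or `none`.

Answer: S1

Derivation:
Op 1: conn=12 S1=24 S2=24 S3=12 blocked=[]
Op 2: conn=33 S1=24 S2=24 S3=12 blocked=[]
Op 3: conn=27 S1=18 S2=24 S3=12 blocked=[]
Op 4: conn=15 S1=6 S2=24 S3=12 blocked=[]
Op 5: conn=15 S1=6 S2=41 S3=12 blocked=[]
Op 6: conn=28 S1=6 S2=41 S3=12 blocked=[]
Op 7: conn=55 S1=6 S2=41 S3=12 blocked=[]
Op 8: conn=55 S1=6 S2=41 S3=24 blocked=[]
Op 9: conn=55 S1=6 S2=41 S3=33 blocked=[]
Op 10: conn=48 S1=6 S2=41 S3=26 blocked=[]
Op 11: conn=29 S1=-13 S2=41 S3=26 blocked=[1]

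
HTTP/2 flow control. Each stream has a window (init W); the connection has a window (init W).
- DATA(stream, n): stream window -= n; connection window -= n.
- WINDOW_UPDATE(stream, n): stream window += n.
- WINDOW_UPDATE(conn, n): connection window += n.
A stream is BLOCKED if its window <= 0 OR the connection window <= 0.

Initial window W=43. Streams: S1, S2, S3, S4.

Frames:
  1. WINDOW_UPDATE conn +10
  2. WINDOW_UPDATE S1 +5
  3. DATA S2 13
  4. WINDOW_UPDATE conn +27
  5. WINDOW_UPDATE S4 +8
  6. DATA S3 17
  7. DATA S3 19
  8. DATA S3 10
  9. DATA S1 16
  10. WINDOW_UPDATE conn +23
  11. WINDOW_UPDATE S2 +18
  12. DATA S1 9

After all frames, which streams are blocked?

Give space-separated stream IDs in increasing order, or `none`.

Answer: S3

Derivation:
Op 1: conn=53 S1=43 S2=43 S3=43 S4=43 blocked=[]
Op 2: conn=53 S1=48 S2=43 S3=43 S4=43 blocked=[]
Op 3: conn=40 S1=48 S2=30 S3=43 S4=43 blocked=[]
Op 4: conn=67 S1=48 S2=30 S3=43 S4=43 blocked=[]
Op 5: conn=67 S1=48 S2=30 S3=43 S4=51 blocked=[]
Op 6: conn=50 S1=48 S2=30 S3=26 S4=51 blocked=[]
Op 7: conn=31 S1=48 S2=30 S3=7 S4=51 blocked=[]
Op 8: conn=21 S1=48 S2=30 S3=-3 S4=51 blocked=[3]
Op 9: conn=5 S1=32 S2=30 S3=-3 S4=51 blocked=[3]
Op 10: conn=28 S1=32 S2=30 S3=-3 S4=51 blocked=[3]
Op 11: conn=28 S1=32 S2=48 S3=-3 S4=51 blocked=[3]
Op 12: conn=19 S1=23 S2=48 S3=-3 S4=51 blocked=[3]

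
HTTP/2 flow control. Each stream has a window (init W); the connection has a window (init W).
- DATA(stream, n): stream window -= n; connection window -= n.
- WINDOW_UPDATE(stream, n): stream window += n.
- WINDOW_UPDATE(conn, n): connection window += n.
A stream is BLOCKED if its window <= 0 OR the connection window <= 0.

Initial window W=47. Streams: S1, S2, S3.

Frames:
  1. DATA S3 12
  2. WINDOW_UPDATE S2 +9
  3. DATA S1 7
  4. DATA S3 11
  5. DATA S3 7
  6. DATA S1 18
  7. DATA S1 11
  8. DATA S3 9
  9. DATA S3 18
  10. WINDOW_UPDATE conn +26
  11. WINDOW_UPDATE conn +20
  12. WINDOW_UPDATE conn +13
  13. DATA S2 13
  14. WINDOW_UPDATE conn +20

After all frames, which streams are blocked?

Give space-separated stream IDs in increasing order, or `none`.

Op 1: conn=35 S1=47 S2=47 S3=35 blocked=[]
Op 2: conn=35 S1=47 S2=56 S3=35 blocked=[]
Op 3: conn=28 S1=40 S2=56 S3=35 blocked=[]
Op 4: conn=17 S1=40 S2=56 S3=24 blocked=[]
Op 5: conn=10 S1=40 S2=56 S3=17 blocked=[]
Op 6: conn=-8 S1=22 S2=56 S3=17 blocked=[1, 2, 3]
Op 7: conn=-19 S1=11 S2=56 S3=17 blocked=[1, 2, 3]
Op 8: conn=-28 S1=11 S2=56 S3=8 blocked=[1, 2, 3]
Op 9: conn=-46 S1=11 S2=56 S3=-10 blocked=[1, 2, 3]
Op 10: conn=-20 S1=11 S2=56 S3=-10 blocked=[1, 2, 3]
Op 11: conn=0 S1=11 S2=56 S3=-10 blocked=[1, 2, 3]
Op 12: conn=13 S1=11 S2=56 S3=-10 blocked=[3]
Op 13: conn=0 S1=11 S2=43 S3=-10 blocked=[1, 2, 3]
Op 14: conn=20 S1=11 S2=43 S3=-10 blocked=[3]

Answer: S3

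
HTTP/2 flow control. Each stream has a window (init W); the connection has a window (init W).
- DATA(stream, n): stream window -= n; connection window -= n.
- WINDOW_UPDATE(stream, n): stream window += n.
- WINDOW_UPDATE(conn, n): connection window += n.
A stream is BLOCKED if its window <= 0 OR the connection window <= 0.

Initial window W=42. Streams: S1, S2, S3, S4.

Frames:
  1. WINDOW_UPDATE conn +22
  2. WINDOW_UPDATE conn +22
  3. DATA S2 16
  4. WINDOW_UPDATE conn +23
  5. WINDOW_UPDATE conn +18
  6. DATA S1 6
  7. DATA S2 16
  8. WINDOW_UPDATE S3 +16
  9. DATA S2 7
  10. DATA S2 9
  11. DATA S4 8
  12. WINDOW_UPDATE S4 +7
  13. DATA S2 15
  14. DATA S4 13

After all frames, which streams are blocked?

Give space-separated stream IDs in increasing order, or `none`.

Op 1: conn=64 S1=42 S2=42 S3=42 S4=42 blocked=[]
Op 2: conn=86 S1=42 S2=42 S3=42 S4=42 blocked=[]
Op 3: conn=70 S1=42 S2=26 S3=42 S4=42 blocked=[]
Op 4: conn=93 S1=42 S2=26 S3=42 S4=42 blocked=[]
Op 5: conn=111 S1=42 S2=26 S3=42 S4=42 blocked=[]
Op 6: conn=105 S1=36 S2=26 S3=42 S4=42 blocked=[]
Op 7: conn=89 S1=36 S2=10 S3=42 S4=42 blocked=[]
Op 8: conn=89 S1=36 S2=10 S3=58 S4=42 blocked=[]
Op 9: conn=82 S1=36 S2=3 S3=58 S4=42 blocked=[]
Op 10: conn=73 S1=36 S2=-6 S3=58 S4=42 blocked=[2]
Op 11: conn=65 S1=36 S2=-6 S3=58 S4=34 blocked=[2]
Op 12: conn=65 S1=36 S2=-6 S3=58 S4=41 blocked=[2]
Op 13: conn=50 S1=36 S2=-21 S3=58 S4=41 blocked=[2]
Op 14: conn=37 S1=36 S2=-21 S3=58 S4=28 blocked=[2]

Answer: S2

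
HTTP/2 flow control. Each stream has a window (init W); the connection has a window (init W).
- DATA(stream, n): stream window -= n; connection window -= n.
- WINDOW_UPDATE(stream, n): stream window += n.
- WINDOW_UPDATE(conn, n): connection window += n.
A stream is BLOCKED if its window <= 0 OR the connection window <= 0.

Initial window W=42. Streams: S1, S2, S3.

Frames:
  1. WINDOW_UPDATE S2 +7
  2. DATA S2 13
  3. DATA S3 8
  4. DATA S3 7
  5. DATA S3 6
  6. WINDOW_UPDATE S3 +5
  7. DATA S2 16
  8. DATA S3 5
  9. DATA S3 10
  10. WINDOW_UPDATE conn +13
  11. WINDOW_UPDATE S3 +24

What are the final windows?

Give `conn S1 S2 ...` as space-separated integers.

Answer: -10 42 20 35

Derivation:
Op 1: conn=42 S1=42 S2=49 S3=42 blocked=[]
Op 2: conn=29 S1=42 S2=36 S3=42 blocked=[]
Op 3: conn=21 S1=42 S2=36 S3=34 blocked=[]
Op 4: conn=14 S1=42 S2=36 S3=27 blocked=[]
Op 5: conn=8 S1=42 S2=36 S3=21 blocked=[]
Op 6: conn=8 S1=42 S2=36 S3=26 blocked=[]
Op 7: conn=-8 S1=42 S2=20 S3=26 blocked=[1, 2, 3]
Op 8: conn=-13 S1=42 S2=20 S3=21 blocked=[1, 2, 3]
Op 9: conn=-23 S1=42 S2=20 S3=11 blocked=[1, 2, 3]
Op 10: conn=-10 S1=42 S2=20 S3=11 blocked=[1, 2, 3]
Op 11: conn=-10 S1=42 S2=20 S3=35 blocked=[1, 2, 3]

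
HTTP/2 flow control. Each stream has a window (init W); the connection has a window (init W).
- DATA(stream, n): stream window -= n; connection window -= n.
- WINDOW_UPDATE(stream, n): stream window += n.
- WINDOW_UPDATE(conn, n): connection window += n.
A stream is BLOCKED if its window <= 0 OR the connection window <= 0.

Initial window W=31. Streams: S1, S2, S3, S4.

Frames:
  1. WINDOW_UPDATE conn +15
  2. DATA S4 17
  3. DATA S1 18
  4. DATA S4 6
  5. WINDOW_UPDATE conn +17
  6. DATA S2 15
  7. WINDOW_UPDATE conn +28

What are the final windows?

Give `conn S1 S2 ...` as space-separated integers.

Op 1: conn=46 S1=31 S2=31 S3=31 S4=31 blocked=[]
Op 2: conn=29 S1=31 S2=31 S3=31 S4=14 blocked=[]
Op 3: conn=11 S1=13 S2=31 S3=31 S4=14 blocked=[]
Op 4: conn=5 S1=13 S2=31 S3=31 S4=8 blocked=[]
Op 5: conn=22 S1=13 S2=31 S3=31 S4=8 blocked=[]
Op 6: conn=7 S1=13 S2=16 S3=31 S4=8 blocked=[]
Op 7: conn=35 S1=13 S2=16 S3=31 S4=8 blocked=[]

Answer: 35 13 16 31 8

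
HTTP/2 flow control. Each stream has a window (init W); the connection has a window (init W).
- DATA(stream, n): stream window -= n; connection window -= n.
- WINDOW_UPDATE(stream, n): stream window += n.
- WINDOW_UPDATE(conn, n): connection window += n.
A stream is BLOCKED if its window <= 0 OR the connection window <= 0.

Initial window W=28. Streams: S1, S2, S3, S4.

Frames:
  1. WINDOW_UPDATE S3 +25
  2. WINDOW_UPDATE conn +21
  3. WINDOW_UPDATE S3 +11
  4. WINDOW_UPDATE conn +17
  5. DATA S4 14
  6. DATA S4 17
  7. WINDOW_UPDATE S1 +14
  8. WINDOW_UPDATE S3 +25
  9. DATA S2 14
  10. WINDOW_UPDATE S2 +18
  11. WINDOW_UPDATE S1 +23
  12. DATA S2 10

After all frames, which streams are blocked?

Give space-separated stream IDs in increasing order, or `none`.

Answer: S4

Derivation:
Op 1: conn=28 S1=28 S2=28 S3=53 S4=28 blocked=[]
Op 2: conn=49 S1=28 S2=28 S3=53 S4=28 blocked=[]
Op 3: conn=49 S1=28 S2=28 S3=64 S4=28 blocked=[]
Op 4: conn=66 S1=28 S2=28 S3=64 S4=28 blocked=[]
Op 5: conn=52 S1=28 S2=28 S3=64 S4=14 blocked=[]
Op 6: conn=35 S1=28 S2=28 S3=64 S4=-3 blocked=[4]
Op 7: conn=35 S1=42 S2=28 S3=64 S4=-3 blocked=[4]
Op 8: conn=35 S1=42 S2=28 S3=89 S4=-3 blocked=[4]
Op 9: conn=21 S1=42 S2=14 S3=89 S4=-3 blocked=[4]
Op 10: conn=21 S1=42 S2=32 S3=89 S4=-3 blocked=[4]
Op 11: conn=21 S1=65 S2=32 S3=89 S4=-3 blocked=[4]
Op 12: conn=11 S1=65 S2=22 S3=89 S4=-3 blocked=[4]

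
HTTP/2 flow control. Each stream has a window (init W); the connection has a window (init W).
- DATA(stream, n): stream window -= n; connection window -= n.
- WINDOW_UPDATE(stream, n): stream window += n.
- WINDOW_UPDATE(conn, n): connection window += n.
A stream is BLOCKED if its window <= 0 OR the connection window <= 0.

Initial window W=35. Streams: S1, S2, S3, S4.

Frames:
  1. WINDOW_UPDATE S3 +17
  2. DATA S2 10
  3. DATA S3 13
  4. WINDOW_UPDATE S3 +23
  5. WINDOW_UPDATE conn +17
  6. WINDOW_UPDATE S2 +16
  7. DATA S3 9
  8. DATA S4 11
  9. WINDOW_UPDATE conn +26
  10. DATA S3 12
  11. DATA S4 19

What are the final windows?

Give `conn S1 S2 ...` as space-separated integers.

Answer: 4 35 41 41 5

Derivation:
Op 1: conn=35 S1=35 S2=35 S3=52 S4=35 blocked=[]
Op 2: conn=25 S1=35 S2=25 S3=52 S4=35 blocked=[]
Op 3: conn=12 S1=35 S2=25 S3=39 S4=35 blocked=[]
Op 4: conn=12 S1=35 S2=25 S3=62 S4=35 blocked=[]
Op 5: conn=29 S1=35 S2=25 S3=62 S4=35 blocked=[]
Op 6: conn=29 S1=35 S2=41 S3=62 S4=35 blocked=[]
Op 7: conn=20 S1=35 S2=41 S3=53 S4=35 blocked=[]
Op 8: conn=9 S1=35 S2=41 S3=53 S4=24 blocked=[]
Op 9: conn=35 S1=35 S2=41 S3=53 S4=24 blocked=[]
Op 10: conn=23 S1=35 S2=41 S3=41 S4=24 blocked=[]
Op 11: conn=4 S1=35 S2=41 S3=41 S4=5 blocked=[]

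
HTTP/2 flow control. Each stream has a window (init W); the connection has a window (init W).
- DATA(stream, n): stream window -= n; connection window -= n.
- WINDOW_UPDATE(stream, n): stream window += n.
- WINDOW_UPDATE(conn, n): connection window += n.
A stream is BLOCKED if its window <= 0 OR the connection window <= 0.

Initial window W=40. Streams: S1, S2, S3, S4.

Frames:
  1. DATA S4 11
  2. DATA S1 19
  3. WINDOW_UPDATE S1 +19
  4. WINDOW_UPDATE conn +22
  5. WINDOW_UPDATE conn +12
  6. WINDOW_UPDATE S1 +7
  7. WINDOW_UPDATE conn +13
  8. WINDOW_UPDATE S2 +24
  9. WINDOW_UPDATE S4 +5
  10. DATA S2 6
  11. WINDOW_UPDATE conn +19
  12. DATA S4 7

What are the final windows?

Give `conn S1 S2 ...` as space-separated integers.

Answer: 63 47 58 40 27

Derivation:
Op 1: conn=29 S1=40 S2=40 S3=40 S4=29 blocked=[]
Op 2: conn=10 S1=21 S2=40 S3=40 S4=29 blocked=[]
Op 3: conn=10 S1=40 S2=40 S3=40 S4=29 blocked=[]
Op 4: conn=32 S1=40 S2=40 S3=40 S4=29 blocked=[]
Op 5: conn=44 S1=40 S2=40 S3=40 S4=29 blocked=[]
Op 6: conn=44 S1=47 S2=40 S3=40 S4=29 blocked=[]
Op 7: conn=57 S1=47 S2=40 S3=40 S4=29 blocked=[]
Op 8: conn=57 S1=47 S2=64 S3=40 S4=29 blocked=[]
Op 9: conn=57 S1=47 S2=64 S3=40 S4=34 blocked=[]
Op 10: conn=51 S1=47 S2=58 S3=40 S4=34 blocked=[]
Op 11: conn=70 S1=47 S2=58 S3=40 S4=34 blocked=[]
Op 12: conn=63 S1=47 S2=58 S3=40 S4=27 blocked=[]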